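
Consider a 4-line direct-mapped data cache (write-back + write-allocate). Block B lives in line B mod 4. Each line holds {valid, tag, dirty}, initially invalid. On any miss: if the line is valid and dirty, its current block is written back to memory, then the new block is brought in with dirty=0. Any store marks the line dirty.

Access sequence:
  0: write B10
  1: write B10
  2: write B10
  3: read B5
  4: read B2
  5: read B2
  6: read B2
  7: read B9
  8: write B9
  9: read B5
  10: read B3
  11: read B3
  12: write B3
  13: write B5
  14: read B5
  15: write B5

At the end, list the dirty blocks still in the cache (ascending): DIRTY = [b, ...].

DIRTY = [3, 5]

0: W B10 → L2 miss [D]
1: W B10 → L2 hit [D]
2: W B10 → L2 hit [D]
3: R B5 → L1 miss [-]
4: R B2 → L2 miss wb→B10 [-]
5: R B2 → L2 hit [-]
6: R B2 → L2 hit [-]
7: R B9 → L1 miss [-]
8: W B9 → L1 hit [D]
9: R B5 → L1 miss wb→B9 [-]
10: R B3 → L3 miss [-]
11: R B3 → L3 hit [-]
12: W B3 → L3 hit [D]
13: W B5 → L1 hit [D]
14: R B5 → L1 hit [D]
15: W B5 → L1 hit [D]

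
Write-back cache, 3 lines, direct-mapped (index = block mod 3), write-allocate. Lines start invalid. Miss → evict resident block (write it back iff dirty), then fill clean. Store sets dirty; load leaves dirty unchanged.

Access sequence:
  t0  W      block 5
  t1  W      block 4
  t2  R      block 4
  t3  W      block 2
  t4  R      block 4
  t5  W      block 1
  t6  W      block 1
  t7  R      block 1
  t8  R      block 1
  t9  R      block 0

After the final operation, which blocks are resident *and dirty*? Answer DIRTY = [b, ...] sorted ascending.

DIRTY = [1, 2]

0: W B5 -> L2 miss  d=D]
1: W B4 -> L1 miss  d=D]
2: R B4 -> L1 hit  d=D]
3: W B2 -> L2 miss wb->B5  d=D]
4: R B4 -> L1 hit  d=D]
5: W B1 -> L1 miss wb->B4  d=D]
6: W B1 -> L1 hit  d=D]
7: R B1 -> L1 hit  d=D]
8: R B1 -> L1 hit  d=D]
9: R B0 -> L0 miss  d=-]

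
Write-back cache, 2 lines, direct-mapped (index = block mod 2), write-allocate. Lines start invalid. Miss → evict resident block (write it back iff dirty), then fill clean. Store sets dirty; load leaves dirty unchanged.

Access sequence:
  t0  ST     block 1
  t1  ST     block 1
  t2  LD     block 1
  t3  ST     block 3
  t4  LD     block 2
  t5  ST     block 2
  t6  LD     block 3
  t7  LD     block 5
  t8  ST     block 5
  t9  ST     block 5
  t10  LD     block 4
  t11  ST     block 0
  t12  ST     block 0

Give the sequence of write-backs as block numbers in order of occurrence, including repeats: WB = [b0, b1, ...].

WB = [1, 3, 2]

0: W B1 -> L1 miss  d=D]
1: W B1 -> L1 hit  d=D]
2: R B1 -> L1 hit  d=D]
3: W B3 -> L1 miss wb->B1  d=D]
4: R B2 -> L0 miss  d=-]
5: W B2 -> L0 hit  d=D]
6: R B3 -> L1 hit  d=D]
7: R B5 -> L1 miss wb->B3  d=-]
8: W B5 -> L1 hit  d=D]
9: W B5 -> L1 hit  d=D]
10: R B4 -> L0 miss wb->B2  d=-]
11: W B0 -> L0 miss  d=D]
12: W B0 -> L0 hit  d=D]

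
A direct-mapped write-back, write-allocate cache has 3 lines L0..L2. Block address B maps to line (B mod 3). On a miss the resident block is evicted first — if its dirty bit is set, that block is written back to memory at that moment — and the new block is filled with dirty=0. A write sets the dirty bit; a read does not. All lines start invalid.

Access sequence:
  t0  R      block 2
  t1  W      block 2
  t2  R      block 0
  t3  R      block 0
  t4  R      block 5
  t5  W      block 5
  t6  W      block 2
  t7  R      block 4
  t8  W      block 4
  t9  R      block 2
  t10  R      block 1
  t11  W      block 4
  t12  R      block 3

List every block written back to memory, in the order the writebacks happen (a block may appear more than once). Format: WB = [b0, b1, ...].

WB = [2, 5, 4]

0: R B2 -> L2 miss  d=-]
1: W B2 -> L2 hit  d=D]
2: R B0 -> L0 miss  d=-]
3: R B0 -> L0 hit  d=-]
4: R B5 -> L2 miss wb->B2  d=-]
5: W B5 -> L2 hit  d=D]
6: W B2 -> L2 miss wb->B5  d=D]
7: R B4 -> L1 miss  d=-]
8: W B4 -> L1 hit  d=D]
9: R B2 -> L2 hit  d=D]
10: R B1 -> L1 miss wb->B4  d=-]
11: W B4 -> L1 miss  d=D]
12: R B3 -> L0 miss  d=-]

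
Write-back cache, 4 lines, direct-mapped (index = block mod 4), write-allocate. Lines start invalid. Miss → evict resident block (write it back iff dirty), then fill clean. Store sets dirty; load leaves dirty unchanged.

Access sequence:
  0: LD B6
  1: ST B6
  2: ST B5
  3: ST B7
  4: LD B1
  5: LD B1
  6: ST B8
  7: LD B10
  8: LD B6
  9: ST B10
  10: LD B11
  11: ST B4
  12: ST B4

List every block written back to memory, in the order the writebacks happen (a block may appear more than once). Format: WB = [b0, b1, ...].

0: R B6 -> L2 miss  d=-]
1: W B6 -> L2 hit  d=D]
2: W B5 -> L1 miss  d=D]
3: W B7 -> L3 miss  d=D]
4: R B1 -> L1 miss wb->B5  d=-]
5: R B1 -> L1 hit  d=-]
6: W B8 -> L0 miss  d=D]
7: R B10 -> L2 miss wb->B6  d=-]
8: R B6 -> L2 miss  d=-]
9: W B10 -> L2 miss  d=D]
10: R B11 -> L3 miss wb->B7  d=-]
11: W B4 -> L0 miss wb->B8  d=D]
12: W B4 -> L0 hit  d=D]

WB = [5, 6, 7, 8]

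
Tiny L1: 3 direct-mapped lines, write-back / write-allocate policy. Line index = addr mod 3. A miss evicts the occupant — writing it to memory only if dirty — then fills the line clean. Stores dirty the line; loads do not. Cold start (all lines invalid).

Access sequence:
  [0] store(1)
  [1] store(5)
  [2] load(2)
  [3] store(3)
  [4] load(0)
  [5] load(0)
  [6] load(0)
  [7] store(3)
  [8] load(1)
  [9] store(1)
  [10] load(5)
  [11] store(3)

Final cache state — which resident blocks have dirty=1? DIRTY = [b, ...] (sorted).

DIRTY = [1, 3]

0: W B1 → L1 miss [D]
1: W B5 → L2 miss [D]
2: R B2 → L2 miss wb→B5 [-]
3: W B3 → L0 miss [D]
4: R B0 → L0 miss wb→B3 [-]
5: R B0 → L0 hit [-]
6: R B0 → L0 hit [-]
7: W B3 → L0 miss [D]
8: R B1 → L1 hit [D]
9: W B1 → L1 hit [D]
10: R B5 → L2 miss [-]
11: W B3 → L0 hit [D]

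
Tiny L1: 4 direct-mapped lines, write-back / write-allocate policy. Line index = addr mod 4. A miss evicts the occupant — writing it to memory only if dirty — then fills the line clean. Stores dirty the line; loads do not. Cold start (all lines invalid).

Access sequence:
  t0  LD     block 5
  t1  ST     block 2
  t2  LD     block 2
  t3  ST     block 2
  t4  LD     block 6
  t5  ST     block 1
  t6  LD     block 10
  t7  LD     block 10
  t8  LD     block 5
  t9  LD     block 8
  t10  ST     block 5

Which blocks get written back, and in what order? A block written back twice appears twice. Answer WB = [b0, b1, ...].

WB = [2, 1]

0: R B5 -> L1 miss  d=-]
1: W B2 -> L2 miss  d=D]
2: R B2 -> L2 hit  d=D]
3: W B2 -> L2 hit  d=D]
4: R B6 -> L2 miss wb->B2  d=-]
5: W B1 -> L1 miss  d=D]
6: R B10 -> L2 miss  d=-]
7: R B10 -> L2 hit  d=-]
8: R B5 -> L1 miss wb->B1  d=-]
9: R B8 -> L0 miss  d=-]
10: W B5 -> L1 hit  d=D]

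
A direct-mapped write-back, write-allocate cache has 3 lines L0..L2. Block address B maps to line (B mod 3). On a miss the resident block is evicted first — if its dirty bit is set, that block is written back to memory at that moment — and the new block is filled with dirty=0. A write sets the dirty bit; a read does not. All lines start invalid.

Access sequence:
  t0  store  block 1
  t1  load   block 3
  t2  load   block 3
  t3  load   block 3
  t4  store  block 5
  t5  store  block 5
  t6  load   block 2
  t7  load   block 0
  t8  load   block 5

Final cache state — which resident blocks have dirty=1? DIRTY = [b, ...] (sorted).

  0 | W B1 → L1 miss [D]
  1 | R B3 → L0 miss [-]
  2 | R B3 → L0 hit [-]
  3 | R B3 → L0 hit [-]
  4 | W B5 → L2 miss [D]
  5 | W B5 → L2 hit [D]
  6 | R B2 → L2 miss wb→B5 [-]
  7 | R B0 → L0 miss [-]
  8 | R B5 → L2 miss [-]

DIRTY = [1]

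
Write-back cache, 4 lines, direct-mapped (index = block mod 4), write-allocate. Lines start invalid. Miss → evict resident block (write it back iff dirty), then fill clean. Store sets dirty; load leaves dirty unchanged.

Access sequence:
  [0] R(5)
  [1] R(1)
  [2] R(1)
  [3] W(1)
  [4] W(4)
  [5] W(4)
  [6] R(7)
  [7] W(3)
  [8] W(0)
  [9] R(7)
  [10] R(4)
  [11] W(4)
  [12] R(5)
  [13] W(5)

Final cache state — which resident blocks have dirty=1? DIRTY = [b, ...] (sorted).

  0 | R B5 → L1 miss [-]
  1 | R B1 → L1 miss [-]
  2 | R B1 → L1 hit [-]
  3 | W B1 → L1 hit [D]
  4 | W B4 → L0 miss [D]
  5 | W B4 → L0 hit [D]
  6 | R B7 → L3 miss [-]
  7 | W B3 → L3 miss [D]
  8 | W B0 → L0 miss wb→B4 [D]
  9 | R B7 → L3 miss wb→B3 [-]
  10 | R B4 → L0 miss wb→B0 [-]
  11 | W B4 → L0 hit [D]
  12 | R B5 → L1 miss wb→B1 [-]
  13 | W B5 → L1 hit [D]

DIRTY = [4, 5]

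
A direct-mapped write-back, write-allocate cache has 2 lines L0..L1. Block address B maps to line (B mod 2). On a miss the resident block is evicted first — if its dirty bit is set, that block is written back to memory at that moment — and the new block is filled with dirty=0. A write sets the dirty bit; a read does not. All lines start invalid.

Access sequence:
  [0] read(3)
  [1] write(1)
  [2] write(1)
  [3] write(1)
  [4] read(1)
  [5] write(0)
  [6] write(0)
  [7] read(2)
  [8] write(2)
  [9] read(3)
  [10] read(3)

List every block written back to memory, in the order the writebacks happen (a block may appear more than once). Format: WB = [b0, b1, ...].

  0 | R B3 → L1 miss [-]
  1 | W B1 → L1 miss [D]
  2 | W B1 → L1 hit [D]
  3 | W B1 → L1 hit [D]
  4 | R B1 → L1 hit [D]
  5 | W B0 → L0 miss [D]
  6 | W B0 → L0 hit [D]
  7 | R B2 → L0 miss wb→B0 [-]
  8 | W B2 → L0 hit [D]
  9 | R B3 → L1 miss wb→B1 [-]
  10 | R B3 → L1 hit [-]

WB = [0, 1]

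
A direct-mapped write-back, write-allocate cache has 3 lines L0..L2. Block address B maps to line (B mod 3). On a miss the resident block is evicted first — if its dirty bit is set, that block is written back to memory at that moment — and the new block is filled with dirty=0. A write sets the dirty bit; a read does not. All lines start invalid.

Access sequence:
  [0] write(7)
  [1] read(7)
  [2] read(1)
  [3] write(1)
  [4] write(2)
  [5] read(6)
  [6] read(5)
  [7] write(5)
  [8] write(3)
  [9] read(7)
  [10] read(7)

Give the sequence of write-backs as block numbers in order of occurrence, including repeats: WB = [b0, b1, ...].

WB = [7, 2, 1]

  0 | W B7 → L1 miss [D]
  1 | R B7 → L1 hit [D]
  2 | R B1 → L1 miss wb→B7 [-]
  3 | W B1 → L1 hit [D]
  4 | W B2 → L2 miss [D]
  5 | R B6 → L0 miss [-]
  6 | R B5 → L2 miss wb→B2 [-]
  7 | W B5 → L2 hit [D]
  8 | W B3 → L0 miss [D]
  9 | R B7 → L1 miss wb→B1 [-]
  10 | R B7 → L1 hit [-]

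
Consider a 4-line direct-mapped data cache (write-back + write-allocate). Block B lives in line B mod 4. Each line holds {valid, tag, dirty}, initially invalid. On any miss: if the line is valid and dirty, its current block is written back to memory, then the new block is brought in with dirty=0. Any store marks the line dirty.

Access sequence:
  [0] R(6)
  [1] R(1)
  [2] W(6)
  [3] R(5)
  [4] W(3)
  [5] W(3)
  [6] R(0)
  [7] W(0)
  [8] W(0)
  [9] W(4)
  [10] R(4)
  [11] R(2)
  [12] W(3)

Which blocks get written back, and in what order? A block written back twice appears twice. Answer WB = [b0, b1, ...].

WB = [0, 6]

0: R B6 → L2 miss [-]
1: R B1 → L1 miss [-]
2: W B6 → L2 hit [D]
3: R B5 → L1 miss [-]
4: W B3 → L3 miss [D]
5: W B3 → L3 hit [D]
6: R B0 → L0 miss [-]
7: W B0 → L0 hit [D]
8: W B0 → L0 hit [D]
9: W B4 → L0 miss wb→B0 [D]
10: R B4 → L0 hit [D]
11: R B2 → L2 miss wb→B6 [-]
12: W B3 → L3 hit [D]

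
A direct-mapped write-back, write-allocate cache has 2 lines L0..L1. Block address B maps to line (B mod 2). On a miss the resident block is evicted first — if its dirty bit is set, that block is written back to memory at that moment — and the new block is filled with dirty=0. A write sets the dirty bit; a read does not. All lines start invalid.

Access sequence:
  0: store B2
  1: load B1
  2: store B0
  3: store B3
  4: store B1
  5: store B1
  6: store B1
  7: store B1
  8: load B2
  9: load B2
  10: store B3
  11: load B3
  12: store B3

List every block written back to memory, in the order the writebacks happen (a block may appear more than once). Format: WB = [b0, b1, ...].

WB = [2, 3, 0, 1]

  0 | W B2 → L0 miss [D]
  1 | R B1 → L1 miss [-]
  2 | W B0 → L0 miss wb→B2 [D]
  3 | W B3 → L1 miss [D]
  4 | W B1 → L1 miss wb→B3 [D]
  5 | W B1 → L1 hit [D]
  6 | W B1 → L1 hit [D]
  7 | W B1 → L1 hit [D]
  8 | R B2 → L0 miss wb→B0 [-]
  9 | R B2 → L0 hit [-]
  10 | W B3 → L1 miss wb→B1 [D]
  11 | R B3 → L1 hit [D]
  12 | W B3 → L1 hit [D]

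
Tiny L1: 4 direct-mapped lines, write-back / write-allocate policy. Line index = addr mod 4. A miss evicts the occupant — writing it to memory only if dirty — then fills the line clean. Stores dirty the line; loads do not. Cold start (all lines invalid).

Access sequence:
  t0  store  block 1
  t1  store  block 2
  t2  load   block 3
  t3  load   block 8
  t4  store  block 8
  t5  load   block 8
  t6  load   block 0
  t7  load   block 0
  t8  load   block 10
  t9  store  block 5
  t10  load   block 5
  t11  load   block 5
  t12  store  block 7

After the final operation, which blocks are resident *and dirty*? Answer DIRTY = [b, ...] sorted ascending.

DIRTY = [5, 7]

  0 | W B1 → L1 miss [D]
  1 | W B2 → L2 miss [D]
  2 | R B3 → L3 miss [-]
  3 | R B8 → L0 miss [-]
  4 | W B8 → L0 hit [D]
  5 | R B8 → L0 hit [D]
  6 | R B0 → L0 miss wb→B8 [-]
  7 | R B0 → L0 hit [-]
  8 | R B10 → L2 miss wb→B2 [-]
  9 | W B5 → L1 miss wb→B1 [D]
  10 | R B5 → L1 hit [D]
  11 | R B5 → L1 hit [D]
  12 | W B7 → L3 miss [D]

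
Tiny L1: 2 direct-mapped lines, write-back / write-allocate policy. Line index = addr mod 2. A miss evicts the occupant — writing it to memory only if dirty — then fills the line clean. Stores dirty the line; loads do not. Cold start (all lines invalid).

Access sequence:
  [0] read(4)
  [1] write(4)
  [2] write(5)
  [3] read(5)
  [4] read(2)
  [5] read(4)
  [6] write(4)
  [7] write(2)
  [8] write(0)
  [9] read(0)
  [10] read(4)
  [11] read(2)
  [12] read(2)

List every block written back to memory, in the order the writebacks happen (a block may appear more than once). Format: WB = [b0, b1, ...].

WB = [4, 4, 2, 0]

  0 | R B4 → L0 miss [-]
  1 | W B4 → L0 hit [D]
  2 | W B5 → L1 miss [D]
  3 | R B5 → L1 hit [D]
  4 | R B2 → L0 miss wb→B4 [-]
  5 | R B4 → L0 miss [-]
  6 | W B4 → L0 hit [D]
  7 | W B2 → L0 miss wb→B4 [D]
  8 | W B0 → L0 miss wb→B2 [D]
  9 | R B0 → L0 hit [D]
  10 | R B4 → L0 miss wb→B0 [-]
  11 | R B2 → L0 miss [-]
  12 | R B2 → L0 hit [-]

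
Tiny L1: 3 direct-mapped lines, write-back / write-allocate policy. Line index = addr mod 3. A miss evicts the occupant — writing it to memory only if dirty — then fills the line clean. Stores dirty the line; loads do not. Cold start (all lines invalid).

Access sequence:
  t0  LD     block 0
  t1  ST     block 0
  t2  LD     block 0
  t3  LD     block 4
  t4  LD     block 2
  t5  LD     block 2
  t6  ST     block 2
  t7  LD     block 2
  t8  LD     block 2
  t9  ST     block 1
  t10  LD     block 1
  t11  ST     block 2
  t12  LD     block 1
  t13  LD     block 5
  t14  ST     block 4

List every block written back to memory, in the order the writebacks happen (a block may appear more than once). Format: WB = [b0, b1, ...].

WB = [2, 1]

0: R B0 → L0 miss [-]
1: W B0 → L0 hit [D]
2: R B0 → L0 hit [D]
3: R B4 → L1 miss [-]
4: R B2 → L2 miss [-]
5: R B2 → L2 hit [-]
6: W B2 → L2 hit [D]
7: R B2 → L2 hit [D]
8: R B2 → L2 hit [D]
9: W B1 → L1 miss [D]
10: R B1 → L1 hit [D]
11: W B2 → L2 hit [D]
12: R B1 → L1 hit [D]
13: R B5 → L2 miss wb→B2 [-]
14: W B4 → L1 miss wb→B1 [D]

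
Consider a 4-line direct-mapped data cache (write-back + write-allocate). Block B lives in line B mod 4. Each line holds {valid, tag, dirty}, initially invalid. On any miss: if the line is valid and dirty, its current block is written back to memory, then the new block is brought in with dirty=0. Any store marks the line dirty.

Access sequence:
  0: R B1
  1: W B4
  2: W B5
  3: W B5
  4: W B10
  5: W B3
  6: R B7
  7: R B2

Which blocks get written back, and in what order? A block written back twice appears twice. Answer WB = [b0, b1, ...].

WB = [3, 10]

  0 | R B1 → L1 miss [-]
  1 | W B4 → L0 miss [D]
  2 | W B5 → L1 miss [D]
  3 | W B5 → L1 hit [D]
  4 | W B10 → L2 miss [D]
  5 | W B3 → L3 miss [D]
  6 | R B7 → L3 miss wb→B3 [-]
  7 | R B2 → L2 miss wb→B10 [-]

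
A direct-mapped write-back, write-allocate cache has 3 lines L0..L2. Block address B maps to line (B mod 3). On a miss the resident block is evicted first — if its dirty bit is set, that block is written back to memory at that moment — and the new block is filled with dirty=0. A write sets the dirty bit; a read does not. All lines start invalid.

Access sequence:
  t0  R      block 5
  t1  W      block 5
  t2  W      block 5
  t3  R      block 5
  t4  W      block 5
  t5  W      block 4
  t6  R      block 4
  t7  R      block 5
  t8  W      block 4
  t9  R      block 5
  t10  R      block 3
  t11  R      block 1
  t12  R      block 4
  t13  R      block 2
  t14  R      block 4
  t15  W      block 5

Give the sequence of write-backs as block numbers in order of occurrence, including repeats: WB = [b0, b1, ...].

0: R B5 -> L2 miss  d=-]
1: W B5 -> L2 hit  d=D]
2: W B5 -> L2 hit  d=D]
3: R B5 -> L2 hit  d=D]
4: W B5 -> L2 hit  d=D]
5: W B4 -> L1 miss  d=D]
6: R B4 -> L1 hit  d=D]
7: R B5 -> L2 hit  d=D]
8: W B4 -> L1 hit  d=D]
9: R B5 -> L2 hit  d=D]
10: R B3 -> L0 miss  d=-]
11: R B1 -> L1 miss wb->B4  d=-]
12: R B4 -> L1 miss  d=-]
13: R B2 -> L2 miss wb->B5  d=-]
14: R B4 -> L1 hit  d=-]
15: W B5 -> L2 miss  d=D]

WB = [4, 5]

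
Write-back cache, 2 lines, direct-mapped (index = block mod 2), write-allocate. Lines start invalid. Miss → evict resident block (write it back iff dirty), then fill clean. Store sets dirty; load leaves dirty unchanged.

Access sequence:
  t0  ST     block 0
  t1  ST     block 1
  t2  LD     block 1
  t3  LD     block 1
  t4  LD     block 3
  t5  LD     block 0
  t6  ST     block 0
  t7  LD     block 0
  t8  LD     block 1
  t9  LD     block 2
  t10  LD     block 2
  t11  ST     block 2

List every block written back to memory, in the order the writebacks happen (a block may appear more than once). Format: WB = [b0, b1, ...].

WB = [1, 0]

0: W B0 → L0 miss [D]
1: W B1 → L1 miss [D]
2: R B1 → L1 hit [D]
3: R B1 → L1 hit [D]
4: R B3 → L1 miss wb→B1 [-]
5: R B0 → L0 hit [D]
6: W B0 → L0 hit [D]
7: R B0 → L0 hit [D]
8: R B1 → L1 miss [-]
9: R B2 → L0 miss wb→B0 [-]
10: R B2 → L0 hit [-]
11: W B2 → L0 hit [D]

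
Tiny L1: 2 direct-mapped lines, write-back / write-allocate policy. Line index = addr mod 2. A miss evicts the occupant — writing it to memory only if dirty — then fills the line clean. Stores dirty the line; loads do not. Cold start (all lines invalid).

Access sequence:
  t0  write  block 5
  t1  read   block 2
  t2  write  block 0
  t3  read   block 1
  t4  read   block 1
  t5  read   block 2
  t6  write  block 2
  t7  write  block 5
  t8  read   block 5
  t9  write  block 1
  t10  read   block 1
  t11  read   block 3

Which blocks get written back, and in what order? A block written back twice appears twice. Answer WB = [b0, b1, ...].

WB = [5, 0, 5, 1]

  0 | W B5 → L1 miss [D]
  1 | R B2 → L0 miss [-]
  2 | W B0 → L0 miss [D]
  3 | R B1 → L1 miss wb→B5 [-]
  4 | R B1 → L1 hit [-]
  5 | R B2 → L0 miss wb→B0 [-]
  6 | W B2 → L0 hit [D]
  7 | W B5 → L1 miss [D]
  8 | R B5 → L1 hit [D]
  9 | W B1 → L1 miss wb→B5 [D]
  10 | R B1 → L1 hit [D]
  11 | R B3 → L1 miss wb→B1 [-]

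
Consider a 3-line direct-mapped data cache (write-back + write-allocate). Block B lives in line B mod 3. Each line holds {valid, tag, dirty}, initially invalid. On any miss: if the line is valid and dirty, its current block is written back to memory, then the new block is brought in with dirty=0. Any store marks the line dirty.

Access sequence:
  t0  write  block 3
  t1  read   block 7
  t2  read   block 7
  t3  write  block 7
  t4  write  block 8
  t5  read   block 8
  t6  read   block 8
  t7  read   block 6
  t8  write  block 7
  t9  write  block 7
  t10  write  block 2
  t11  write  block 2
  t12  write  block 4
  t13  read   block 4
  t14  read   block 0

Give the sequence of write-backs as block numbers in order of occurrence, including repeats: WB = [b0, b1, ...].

0: W B3 → L0 miss [D]
1: R B7 → L1 miss [-]
2: R B7 → L1 hit [-]
3: W B7 → L1 hit [D]
4: W B8 → L2 miss [D]
5: R B8 → L2 hit [D]
6: R B8 → L2 hit [D]
7: R B6 → L0 miss wb→B3 [-]
8: W B7 → L1 hit [D]
9: W B7 → L1 hit [D]
10: W B2 → L2 miss wb→B8 [D]
11: W B2 → L2 hit [D]
12: W B4 → L1 miss wb→B7 [D]
13: R B4 → L1 hit [D]
14: R B0 → L0 miss [-]

WB = [3, 8, 7]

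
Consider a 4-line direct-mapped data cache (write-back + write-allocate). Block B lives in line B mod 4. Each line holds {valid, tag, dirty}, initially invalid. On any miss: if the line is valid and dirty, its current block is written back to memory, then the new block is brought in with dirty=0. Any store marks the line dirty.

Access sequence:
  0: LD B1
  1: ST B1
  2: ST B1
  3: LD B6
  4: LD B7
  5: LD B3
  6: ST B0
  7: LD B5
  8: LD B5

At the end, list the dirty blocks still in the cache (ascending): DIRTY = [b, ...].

DIRTY = [0]

  0 | R B1 → L1 miss [-]
  1 | W B1 → L1 hit [D]
  2 | W B1 → L1 hit [D]
  3 | R B6 → L2 miss [-]
  4 | R B7 → L3 miss [-]
  5 | R B3 → L3 miss [-]
  6 | W B0 → L0 miss [D]
  7 | R B5 → L1 miss wb→B1 [-]
  8 | R B5 → L1 hit [-]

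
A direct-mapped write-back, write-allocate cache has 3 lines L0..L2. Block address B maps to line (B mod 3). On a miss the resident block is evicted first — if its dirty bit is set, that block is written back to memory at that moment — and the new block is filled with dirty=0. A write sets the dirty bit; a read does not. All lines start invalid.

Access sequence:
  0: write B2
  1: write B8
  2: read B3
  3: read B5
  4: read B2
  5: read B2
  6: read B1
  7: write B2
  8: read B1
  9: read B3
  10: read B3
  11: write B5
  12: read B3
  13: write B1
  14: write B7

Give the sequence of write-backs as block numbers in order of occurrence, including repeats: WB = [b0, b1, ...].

  0 | W B2 → L2 miss [D]
  1 | W B8 → L2 miss wb→B2 [D]
  2 | R B3 → L0 miss [-]
  3 | R B5 → L2 miss wb→B8 [-]
  4 | R B2 → L2 miss [-]
  5 | R B2 → L2 hit [-]
  6 | R B1 → L1 miss [-]
  7 | W B2 → L2 hit [D]
  8 | R B1 → L1 hit [-]
  9 | R B3 → L0 hit [-]
  10 | R B3 → L0 hit [-]
  11 | W B5 → L2 miss wb→B2 [D]
  12 | R B3 → L0 hit [-]
  13 | W B1 → L1 hit [D]
  14 | W B7 → L1 miss wb→B1 [D]

WB = [2, 8, 2, 1]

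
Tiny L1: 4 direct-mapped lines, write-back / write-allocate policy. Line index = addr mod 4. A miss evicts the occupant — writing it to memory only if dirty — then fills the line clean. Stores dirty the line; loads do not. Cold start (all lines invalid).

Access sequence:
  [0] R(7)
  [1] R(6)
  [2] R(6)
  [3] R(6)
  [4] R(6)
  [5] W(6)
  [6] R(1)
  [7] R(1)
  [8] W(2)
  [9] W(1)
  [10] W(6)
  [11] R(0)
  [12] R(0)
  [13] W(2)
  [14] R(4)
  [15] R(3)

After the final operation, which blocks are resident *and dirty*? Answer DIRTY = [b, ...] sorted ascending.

0: R B7 → L3 miss [-]
1: R B6 → L2 miss [-]
2: R B6 → L2 hit [-]
3: R B6 → L2 hit [-]
4: R B6 → L2 hit [-]
5: W B6 → L2 hit [D]
6: R B1 → L1 miss [-]
7: R B1 → L1 hit [-]
8: W B2 → L2 miss wb→B6 [D]
9: W B1 → L1 hit [D]
10: W B6 → L2 miss wb→B2 [D]
11: R B0 → L0 miss [-]
12: R B0 → L0 hit [-]
13: W B2 → L2 miss wb→B6 [D]
14: R B4 → L0 miss [-]
15: R B3 → L3 miss [-]

DIRTY = [1, 2]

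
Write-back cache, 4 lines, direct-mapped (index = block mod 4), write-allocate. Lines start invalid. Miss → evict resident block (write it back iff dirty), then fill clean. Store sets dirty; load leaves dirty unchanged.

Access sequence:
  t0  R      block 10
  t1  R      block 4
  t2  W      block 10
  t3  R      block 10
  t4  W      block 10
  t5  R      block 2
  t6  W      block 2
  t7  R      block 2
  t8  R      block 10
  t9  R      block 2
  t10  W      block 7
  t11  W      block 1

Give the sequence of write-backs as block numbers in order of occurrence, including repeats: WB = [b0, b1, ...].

0: R B10 -> L2 miss  d=-]
1: R B4 -> L0 miss  d=-]
2: W B10 -> L2 hit  d=D]
3: R B10 -> L2 hit  d=D]
4: W B10 -> L2 hit  d=D]
5: R B2 -> L2 miss wb->B10  d=-]
6: W B2 -> L2 hit  d=D]
7: R B2 -> L2 hit  d=D]
8: R B10 -> L2 miss wb->B2  d=-]
9: R B2 -> L2 miss  d=-]
10: W B7 -> L3 miss  d=D]
11: W B1 -> L1 miss  d=D]

WB = [10, 2]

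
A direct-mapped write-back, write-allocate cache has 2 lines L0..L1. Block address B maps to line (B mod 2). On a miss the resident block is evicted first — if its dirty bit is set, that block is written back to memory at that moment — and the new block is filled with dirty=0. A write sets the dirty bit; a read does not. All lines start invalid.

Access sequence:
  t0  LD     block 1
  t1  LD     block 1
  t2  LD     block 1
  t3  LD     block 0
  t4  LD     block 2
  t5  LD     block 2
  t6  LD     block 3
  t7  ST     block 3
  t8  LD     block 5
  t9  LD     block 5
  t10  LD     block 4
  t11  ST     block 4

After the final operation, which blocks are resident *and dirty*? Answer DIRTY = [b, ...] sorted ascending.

DIRTY = [4]

  0 | R B1 → L1 miss [-]
  1 | R B1 → L1 hit [-]
  2 | R B1 → L1 hit [-]
  3 | R B0 → L0 miss [-]
  4 | R B2 → L0 miss [-]
  5 | R B2 → L0 hit [-]
  6 | R B3 → L1 miss [-]
  7 | W B3 → L1 hit [D]
  8 | R B5 → L1 miss wb→B3 [-]
  9 | R B5 → L1 hit [-]
  10 | R B4 → L0 miss [-]
  11 | W B4 → L0 hit [D]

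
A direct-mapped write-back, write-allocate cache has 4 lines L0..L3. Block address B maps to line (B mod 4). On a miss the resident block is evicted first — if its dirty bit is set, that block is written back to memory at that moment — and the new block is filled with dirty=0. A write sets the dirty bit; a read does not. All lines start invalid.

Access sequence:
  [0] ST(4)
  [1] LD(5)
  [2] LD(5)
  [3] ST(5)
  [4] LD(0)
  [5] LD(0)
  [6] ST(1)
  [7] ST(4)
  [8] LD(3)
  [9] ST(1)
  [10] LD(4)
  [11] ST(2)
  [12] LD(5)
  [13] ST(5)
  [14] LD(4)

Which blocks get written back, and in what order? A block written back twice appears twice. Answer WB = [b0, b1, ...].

WB = [4, 5, 1]

  0 | W B4 → L0 miss [D]
  1 | R B5 → L1 miss [-]
  2 | R B5 → L1 hit [-]
  3 | W B5 → L1 hit [D]
  4 | R B0 → L0 miss wb→B4 [-]
  5 | R B0 → L0 hit [-]
  6 | W B1 → L1 miss wb→B5 [D]
  7 | W B4 → L0 miss [D]
  8 | R B3 → L3 miss [-]
  9 | W B1 → L1 hit [D]
  10 | R B4 → L0 hit [D]
  11 | W B2 → L2 miss [D]
  12 | R B5 → L1 miss wb→B1 [-]
  13 | W B5 → L1 hit [D]
  14 | R B4 → L0 hit [D]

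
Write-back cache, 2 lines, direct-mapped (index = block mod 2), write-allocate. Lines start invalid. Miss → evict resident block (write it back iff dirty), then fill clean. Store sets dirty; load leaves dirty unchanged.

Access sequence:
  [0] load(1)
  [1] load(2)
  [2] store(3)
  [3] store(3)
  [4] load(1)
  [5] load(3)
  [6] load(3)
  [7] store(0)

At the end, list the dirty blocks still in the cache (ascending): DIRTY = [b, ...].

0: R B1 -> L1 miss  d=-]
1: R B2 -> L0 miss  d=-]
2: W B3 -> L1 miss  d=D]
3: W B3 -> L1 hit  d=D]
4: R B1 -> L1 miss wb->B3  d=-]
5: R B3 -> L1 miss  d=-]
6: R B3 -> L1 hit  d=-]
7: W B0 -> L0 miss  d=D]

DIRTY = [0]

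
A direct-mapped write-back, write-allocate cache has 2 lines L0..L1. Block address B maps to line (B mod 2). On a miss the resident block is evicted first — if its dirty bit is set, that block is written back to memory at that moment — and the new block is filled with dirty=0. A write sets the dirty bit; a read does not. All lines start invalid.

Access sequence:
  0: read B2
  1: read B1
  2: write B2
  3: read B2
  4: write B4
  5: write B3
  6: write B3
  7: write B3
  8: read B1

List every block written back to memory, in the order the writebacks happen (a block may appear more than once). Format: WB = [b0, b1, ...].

WB = [2, 3]

0: R B2 -> L0 miss  d=-]
1: R B1 -> L1 miss  d=-]
2: W B2 -> L0 hit  d=D]
3: R B2 -> L0 hit  d=D]
4: W B4 -> L0 miss wb->B2  d=D]
5: W B3 -> L1 miss  d=D]
6: W B3 -> L1 hit  d=D]
7: W B3 -> L1 hit  d=D]
8: R B1 -> L1 miss wb->B3  d=-]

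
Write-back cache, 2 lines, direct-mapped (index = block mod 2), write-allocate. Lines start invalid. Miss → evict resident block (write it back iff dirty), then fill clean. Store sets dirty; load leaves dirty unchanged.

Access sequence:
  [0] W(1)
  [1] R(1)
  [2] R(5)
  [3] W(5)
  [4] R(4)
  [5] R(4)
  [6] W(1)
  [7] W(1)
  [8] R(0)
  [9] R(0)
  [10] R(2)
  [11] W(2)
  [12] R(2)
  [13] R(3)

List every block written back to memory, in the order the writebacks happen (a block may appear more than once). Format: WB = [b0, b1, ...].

WB = [1, 5, 1]

0: W B1 -> L1 miss  d=D]
1: R B1 -> L1 hit  d=D]
2: R B5 -> L1 miss wb->B1  d=-]
3: W B5 -> L1 hit  d=D]
4: R B4 -> L0 miss  d=-]
5: R B4 -> L0 hit  d=-]
6: W B1 -> L1 miss wb->B5  d=D]
7: W B1 -> L1 hit  d=D]
8: R B0 -> L0 miss  d=-]
9: R B0 -> L0 hit  d=-]
10: R B2 -> L0 miss  d=-]
11: W B2 -> L0 hit  d=D]
12: R B2 -> L0 hit  d=D]
13: R B3 -> L1 miss wb->B1  d=-]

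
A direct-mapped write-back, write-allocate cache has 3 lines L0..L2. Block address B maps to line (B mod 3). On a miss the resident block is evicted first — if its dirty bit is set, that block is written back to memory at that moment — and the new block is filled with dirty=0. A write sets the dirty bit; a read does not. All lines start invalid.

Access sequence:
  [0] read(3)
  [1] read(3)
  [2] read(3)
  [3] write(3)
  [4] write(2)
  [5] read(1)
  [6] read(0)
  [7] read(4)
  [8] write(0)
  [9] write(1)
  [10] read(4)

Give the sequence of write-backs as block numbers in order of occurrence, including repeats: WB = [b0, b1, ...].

  0 | R B3 → L0 miss [-]
  1 | R B3 → L0 hit [-]
  2 | R B3 → L0 hit [-]
  3 | W B3 → L0 hit [D]
  4 | W B2 → L2 miss [D]
  5 | R B1 → L1 miss [-]
  6 | R B0 → L0 miss wb→B3 [-]
  7 | R B4 → L1 miss [-]
  8 | W B0 → L0 hit [D]
  9 | W B1 → L1 miss [D]
  10 | R B4 → L1 miss wb→B1 [-]

WB = [3, 1]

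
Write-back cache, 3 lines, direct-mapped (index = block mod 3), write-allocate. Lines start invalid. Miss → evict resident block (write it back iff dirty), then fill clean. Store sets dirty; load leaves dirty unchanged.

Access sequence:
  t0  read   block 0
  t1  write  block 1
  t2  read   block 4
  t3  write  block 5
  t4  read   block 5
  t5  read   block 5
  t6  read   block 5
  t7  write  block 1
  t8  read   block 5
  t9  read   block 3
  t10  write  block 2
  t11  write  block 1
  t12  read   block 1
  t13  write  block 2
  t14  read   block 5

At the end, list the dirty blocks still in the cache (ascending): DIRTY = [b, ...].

DIRTY = [1]

0: R B0 -> L0 miss  d=-]
1: W B1 -> L1 miss  d=D]
2: R B4 -> L1 miss wb->B1  d=-]
3: W B5 -> L2 miss  d=D]
4: R B5 -> L2 hit  d=D]
5: R B5 -> L2 hit  d=D]
6: R B5 -> L2 hit  d=D]
7: W B1 -> L1 miss  d=D]
8: R B5 -> L2 hit  d=D]
9: R B3 -> L0 miss  d=-]
10: W B2 -> L2 miss wb->B5  d=D]
11: W B1 -> L1 hit  d=D]
12: R B1 -> L1 hit  d=D]
13: W B2 -> L2 hit  d=D]
14: R B5 -> L2 miss wb->B2  d=-]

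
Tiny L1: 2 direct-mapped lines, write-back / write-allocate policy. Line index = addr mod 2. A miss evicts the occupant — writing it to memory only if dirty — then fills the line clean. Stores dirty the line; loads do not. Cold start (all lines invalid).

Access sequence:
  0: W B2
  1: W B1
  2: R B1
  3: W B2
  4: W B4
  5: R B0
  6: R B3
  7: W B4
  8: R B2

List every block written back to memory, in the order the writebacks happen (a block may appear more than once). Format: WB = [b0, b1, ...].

  0 | W B2 → L0 miss [D]
  1 | W B1 → L1 miss [D]
  2 | R B1 → L1 hit [D]
  3 | W B2 → L0 hit [D]
  4 | W B4 → L0 miss wb→B2 [D]
  5 | R B0 → L0 miss wb→B4 [-]
  6 | R B3 → L1 miss wb→B1 [-]
  7 | W B4 → L0 miss [D]
  8 | R B2 → L0 miss wb→B4 [-]

WB = [2, 4, 1, 4]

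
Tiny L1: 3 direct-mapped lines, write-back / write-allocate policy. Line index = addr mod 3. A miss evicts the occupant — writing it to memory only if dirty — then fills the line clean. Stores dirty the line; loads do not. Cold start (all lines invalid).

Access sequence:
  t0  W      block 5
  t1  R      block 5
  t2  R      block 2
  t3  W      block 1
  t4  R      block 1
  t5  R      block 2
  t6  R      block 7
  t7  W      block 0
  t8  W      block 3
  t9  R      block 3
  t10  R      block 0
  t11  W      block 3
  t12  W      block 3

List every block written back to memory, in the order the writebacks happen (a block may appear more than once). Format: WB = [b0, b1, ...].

  0 | W B5 → L2 miss [D]
  1 | R B5 → L2 hit [D]
  2 | R B2 → L2 miss wb→B5 [-]
  3 | W B1 → L1 miss [D]
  4 | R B1 → L1 hit [D]
  5 | R B2 → L2 hit [-]
  6 | R B7 → L1 miss wb→B1 [-]
  7 | W B0 → L0 miss [D]
  8 | W B3 → L0 miss wb→B0 [D]
  9 | R B3 → L0 hit [D]
  10 | R B0 → L0 miss wb→B3 [-]
  11 | W B3 → L0 miss [D]
  12 | W B3 → L0 hit [D]

WB = [5, 1, 0, 3]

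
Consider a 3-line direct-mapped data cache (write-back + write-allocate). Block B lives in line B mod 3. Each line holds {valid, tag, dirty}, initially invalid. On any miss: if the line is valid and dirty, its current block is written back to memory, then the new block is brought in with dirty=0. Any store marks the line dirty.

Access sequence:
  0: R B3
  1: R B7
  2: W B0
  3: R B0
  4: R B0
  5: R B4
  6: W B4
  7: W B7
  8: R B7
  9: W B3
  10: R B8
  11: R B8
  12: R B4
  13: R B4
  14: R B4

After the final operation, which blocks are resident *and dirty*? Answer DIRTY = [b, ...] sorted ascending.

0: R B3 -> L0 miss  d=-]
1: R B7 -> L1 miss  d=-]
2: W B0 -> L0 miss  d=D]
3: R B0 -> L0 hit  d=D]
4: R B0 -> L0 hit  d=D]
5: R B4 -> L1 miss  d=-]
6: W B4 -> L1 hit  d=D]
7: W B7 -> L1 miss wb->B4  d=D]
8: R B7 -> L1 hit  d=D]
9: W B3 -> L0 miss wb->B0  d=D]
10: R B8 -> L2 miss  d=-]
11: R B8 -> L2 hit  d=-]
12: R B4 -> L1 miss wb->B7  d=-]
13: R B4 -> L1 hit  d=-]
14: R B4 -> L1 hit  d=-]

DIRTY = [3]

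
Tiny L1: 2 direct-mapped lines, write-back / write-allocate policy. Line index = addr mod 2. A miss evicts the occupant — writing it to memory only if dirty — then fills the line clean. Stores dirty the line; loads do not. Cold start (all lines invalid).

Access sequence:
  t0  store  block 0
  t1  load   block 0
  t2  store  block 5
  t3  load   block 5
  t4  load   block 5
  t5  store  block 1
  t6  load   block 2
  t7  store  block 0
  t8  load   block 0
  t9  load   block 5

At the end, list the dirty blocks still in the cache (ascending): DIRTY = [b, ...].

0: W B0 -> L0 miss  d=D]
1: R B0 -> L0 hit  d=D]
2: W B5 -> L1 miss  d=D]
3: R B5 -> L1 hit  d=D]
4: R B5 -> L1 hit  d=D]
5: W B1 -> L1 miss wb->B5  d=D]
6: R B2 -> L0 miss wb->B0  d=-]
7: W B0 -> L0 miss  d=D]
8: R B0 -> L0 hit  d=D]
9: R B5 -> L1 miss wb->B1  d=-]

DIRTY = [0]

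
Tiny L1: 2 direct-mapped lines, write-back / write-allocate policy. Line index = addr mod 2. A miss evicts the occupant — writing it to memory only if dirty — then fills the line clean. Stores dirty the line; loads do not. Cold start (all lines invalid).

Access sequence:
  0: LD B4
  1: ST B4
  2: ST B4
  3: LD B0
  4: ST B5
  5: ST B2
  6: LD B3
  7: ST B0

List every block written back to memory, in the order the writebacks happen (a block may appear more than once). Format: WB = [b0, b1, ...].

WB = [4, 5, 2]

0: R B4 → L0 miss [-]
1: W B4 → L0 hit [D]
2: W B4 → L0 hit [D]
3: R B0 → L0 miss wb→B4 [-]
4: W B5 → L1 miss [D]
5: W B2 → L0 miss [D]
6: R B3 → L1 miss wb→B5 [-]
7: W B0 → L0 miss wb→B2 [D]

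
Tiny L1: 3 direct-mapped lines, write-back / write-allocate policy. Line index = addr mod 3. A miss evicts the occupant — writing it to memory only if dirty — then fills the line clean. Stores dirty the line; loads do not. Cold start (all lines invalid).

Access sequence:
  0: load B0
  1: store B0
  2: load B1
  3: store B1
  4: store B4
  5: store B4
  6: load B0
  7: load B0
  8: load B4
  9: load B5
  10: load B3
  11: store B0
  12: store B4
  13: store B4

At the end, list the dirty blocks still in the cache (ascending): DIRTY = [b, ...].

  0 | R B0 → L0 miss [-]
  1 | W B0 → L0 hit [D]
  2 | R B1 → L1 miss [-]
  3 | W B1 → L1 hit [D]
  4 | W B4 → L1 miss wb→B1 [D]
  5 | W B4 → L1 hit [D]
  6 | R B0 → L0 hit [D]
  7 | R B0 → L0 hit [D]
  8 | R B4 → L1 hit [D]
  9 | R B5 → L2 miss [-]
  10 | R B3 → L0 miss wb→B0 [-]
  11 | W B0 → L0 miss [D]
  12 | W B4 → L1 hit [D]
  13 | W B4 → L1 hit [D]

DIRTY = [0, 4]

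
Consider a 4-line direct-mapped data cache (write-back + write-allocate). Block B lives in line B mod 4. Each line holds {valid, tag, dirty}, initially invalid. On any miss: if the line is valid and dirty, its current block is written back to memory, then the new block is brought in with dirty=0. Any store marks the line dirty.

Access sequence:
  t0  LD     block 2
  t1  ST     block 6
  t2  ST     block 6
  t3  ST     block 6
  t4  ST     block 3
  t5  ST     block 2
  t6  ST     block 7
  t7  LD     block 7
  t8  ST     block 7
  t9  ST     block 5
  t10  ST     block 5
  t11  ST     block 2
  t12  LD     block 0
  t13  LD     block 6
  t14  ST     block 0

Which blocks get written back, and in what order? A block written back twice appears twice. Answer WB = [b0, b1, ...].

WB = [6, 3, 2]

  0 | R B2 → L2 miss [-]
  1 | W B6 → L2 miss [D]
  2 | W B6 → L2 hit [D]
  3 | W B6 → L2 hit [D]
  4 | W B3 → L3 miss [D]
  5 | W B2 → L2 miss wb→B6 [D]
  6 | W B7 → L3 miss wb→B3 [D]
  7 | R B7 → L3 hit [D]
  8 | W B7 → L3 hit [D]
  9 | W B5 → L1 miss [D]
  10 | W B5 → L1 hit [D]
  11 | W B2 → L2 hit [D]
  12 | R B0 → L0 miss [-]
  13 | R B6 → L2 miss wb→B2 [-]
  14 | W B0 → L0 hit [D]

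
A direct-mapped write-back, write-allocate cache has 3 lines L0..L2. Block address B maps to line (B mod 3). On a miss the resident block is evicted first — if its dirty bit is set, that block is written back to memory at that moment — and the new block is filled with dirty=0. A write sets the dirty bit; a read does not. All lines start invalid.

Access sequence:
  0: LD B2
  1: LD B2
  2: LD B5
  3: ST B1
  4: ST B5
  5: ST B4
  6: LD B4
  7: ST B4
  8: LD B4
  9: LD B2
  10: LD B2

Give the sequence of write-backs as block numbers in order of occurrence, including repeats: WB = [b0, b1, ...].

0: R B2 → L2 miss [-]
1: R B2 → L2 hit [-]
2: R B5 → L2 miss [-]
3: W B1 → L1 miss [D]
4: W B5 → L2 hit [D]
5: W B4 → L1 miss wb→B1 [D]
6: R B4 → L1 hit [D]
7: W B4 → L1 hit [D]
8: R B4 → L1 hit [D]
9: R B2 → L2 miss wb→B5 [-]
10: R B2 → L2 hit [-]

WB = [1, 5]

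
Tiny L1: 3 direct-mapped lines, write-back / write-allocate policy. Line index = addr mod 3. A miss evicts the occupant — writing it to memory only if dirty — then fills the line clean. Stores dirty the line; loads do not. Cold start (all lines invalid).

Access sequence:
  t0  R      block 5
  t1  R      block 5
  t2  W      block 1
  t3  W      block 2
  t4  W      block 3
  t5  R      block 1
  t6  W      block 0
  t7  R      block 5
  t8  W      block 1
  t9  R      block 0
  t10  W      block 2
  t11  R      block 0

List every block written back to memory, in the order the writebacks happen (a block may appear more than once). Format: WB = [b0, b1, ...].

WB = [3, 2]

  0 | R B5 → L2 miss [-]
  1 | R B5 → L2 hit [-]
  2 | W B1 → L1 miss [D]
  3 | W B2 → L2 miss [D]
  4 | W B3 → L0 miss [D]
  5 | R B1 → L1 hit [D]
  6 | W B0 → L0 miss wb→B3 [D]
  7 | R B5 → L2 miss wb→B2 [-]
  8 | W B1 → L1 hit [D]
  9 | R B0 → L0 hit [D]
  10 | W B2 → L2 miss [D]
  11 | R B0 → L0 hit [D]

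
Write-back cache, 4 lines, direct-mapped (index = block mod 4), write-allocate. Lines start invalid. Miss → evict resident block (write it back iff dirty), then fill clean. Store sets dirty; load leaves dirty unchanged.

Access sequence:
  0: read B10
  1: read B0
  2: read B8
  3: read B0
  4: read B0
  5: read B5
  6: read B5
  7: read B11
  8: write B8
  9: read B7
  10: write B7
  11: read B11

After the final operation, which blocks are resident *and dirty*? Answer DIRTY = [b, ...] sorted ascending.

0: R B10 -> L2 miss  d=-]
1: R B0 -> L0 miss  d=-]
2: R B8 -> L0 miss  d=-]
3: R B0 -> L0 miss  d=-]
4: R B0 -> L0 hit  d=-]
5: R B5 -> L1 miss  d=-]
6: R B5 -> L1 hit  d=-]
7: R B11 -> L3 miss  d=-]
8: W B8 -> L0 miss  d=D]
9: R B7 -> L3 miss  d=-]
10: W B7 -> L3 hit  d=D]
11: R B11 -> L3 miss wb->B7  d=-]

DIRTY = [8]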